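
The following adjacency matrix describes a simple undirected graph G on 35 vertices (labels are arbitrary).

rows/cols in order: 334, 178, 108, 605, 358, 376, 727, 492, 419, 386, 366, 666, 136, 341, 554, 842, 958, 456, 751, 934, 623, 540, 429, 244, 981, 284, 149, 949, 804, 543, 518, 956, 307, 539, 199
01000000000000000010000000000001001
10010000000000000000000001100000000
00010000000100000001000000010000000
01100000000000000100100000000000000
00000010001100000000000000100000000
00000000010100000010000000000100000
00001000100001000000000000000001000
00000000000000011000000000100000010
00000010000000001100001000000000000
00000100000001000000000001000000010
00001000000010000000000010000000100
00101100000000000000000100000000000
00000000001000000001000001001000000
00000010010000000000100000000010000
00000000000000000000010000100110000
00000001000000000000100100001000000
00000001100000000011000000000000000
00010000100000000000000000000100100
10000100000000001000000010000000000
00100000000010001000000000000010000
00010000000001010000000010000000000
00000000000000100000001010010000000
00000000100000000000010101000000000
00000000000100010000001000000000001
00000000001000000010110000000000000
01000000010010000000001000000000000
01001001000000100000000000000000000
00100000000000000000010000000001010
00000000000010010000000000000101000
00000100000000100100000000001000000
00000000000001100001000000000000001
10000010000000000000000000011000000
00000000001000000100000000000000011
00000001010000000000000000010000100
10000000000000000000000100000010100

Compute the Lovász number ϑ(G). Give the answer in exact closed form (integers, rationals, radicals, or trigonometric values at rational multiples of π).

15

N(244) = {666, 842, 429, 199}, |N(244)| = 4.
Vertex 341 has 4 neighbors: 727, 386, 623, 518.
Vertex 543 has 4 neighbors: 376, 554, 456, 804.
deg(804) = 4; N(804) = {136, 842, 543, 956}.
G on 35 vertices is 4-regular; Kneser-type, 3-subsets of [7].
A has 4 distinct eigenvalues ≈ [4.0, 2.0, -1.0, -3.0].
Lovász (edge-transitive): ϑ = −35·(-3)/((4)−(-3)) = 15.
≈ 15.00000 (to 5 d.p.).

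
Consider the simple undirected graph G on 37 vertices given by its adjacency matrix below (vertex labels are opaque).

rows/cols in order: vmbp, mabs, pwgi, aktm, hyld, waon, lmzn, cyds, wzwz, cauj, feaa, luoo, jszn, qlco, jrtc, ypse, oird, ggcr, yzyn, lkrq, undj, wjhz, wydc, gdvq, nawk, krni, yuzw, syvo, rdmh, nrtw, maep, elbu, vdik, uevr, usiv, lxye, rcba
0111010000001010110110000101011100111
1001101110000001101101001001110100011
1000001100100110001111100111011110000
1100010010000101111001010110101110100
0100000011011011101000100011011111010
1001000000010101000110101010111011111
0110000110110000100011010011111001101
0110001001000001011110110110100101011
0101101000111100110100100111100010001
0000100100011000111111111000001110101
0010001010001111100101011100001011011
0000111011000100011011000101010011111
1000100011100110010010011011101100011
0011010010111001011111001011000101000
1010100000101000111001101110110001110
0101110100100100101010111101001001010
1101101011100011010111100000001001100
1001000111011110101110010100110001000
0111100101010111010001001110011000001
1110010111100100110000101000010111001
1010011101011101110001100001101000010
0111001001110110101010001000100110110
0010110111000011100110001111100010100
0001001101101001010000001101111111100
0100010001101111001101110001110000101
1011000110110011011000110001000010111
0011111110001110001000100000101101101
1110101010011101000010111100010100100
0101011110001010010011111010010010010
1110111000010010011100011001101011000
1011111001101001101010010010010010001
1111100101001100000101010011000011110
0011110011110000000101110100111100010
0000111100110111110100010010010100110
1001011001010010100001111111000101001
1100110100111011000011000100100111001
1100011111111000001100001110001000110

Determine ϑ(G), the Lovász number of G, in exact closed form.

sqrt(37)

Vertex ggcr has 18 neighbors: vmbp, aktm, cyds, wzwz, cauj, luoo, jszn, qlco, jrtc, oird, yzyn, lkrq, undj, gdvq, krni, rdmh, nrtw, uevr.
Vertex lkrq has 18 neighbors: vmbp, mabs, pwgi, waon, cyds, wzwz, cauj, feaa, qlco, oird, ggcr, wydc, nawk, nrtw, elbu, vdik, uevr, rcba.
N(cauj) = {hyld, cyds, luoo, jszn, oird, ggcr, yzyn, lkrq, undj, wjhz, wydc, gdvq, nawk, maep, elbu, vdik, usiv, rcba}, |N(cauj)| = 18.
N(mabs) = {vmbp, aktm, hyld, lmzn, cyds, wzwz, ypse, oird, yzyn, lkrq, wjhz, nawk, syvo, rdmh, nrtw, elbu, lxye, rcba}, |N(mabs)| = 18.
Every vertex has degree 18 (N=37); SR(37,18,8,9) — a Paley graph.
spec(A) ≈ [18.0, 2.541381, -3.541381] (distinct, 6 d.p.).
Lovász: ϑ = −37(-sqrt(37)/2 - 1/2)/(18+-(-sqrt(37)/2 - 1/2)) = sqrt(37).
ϑ(G) ≈ 6.082763.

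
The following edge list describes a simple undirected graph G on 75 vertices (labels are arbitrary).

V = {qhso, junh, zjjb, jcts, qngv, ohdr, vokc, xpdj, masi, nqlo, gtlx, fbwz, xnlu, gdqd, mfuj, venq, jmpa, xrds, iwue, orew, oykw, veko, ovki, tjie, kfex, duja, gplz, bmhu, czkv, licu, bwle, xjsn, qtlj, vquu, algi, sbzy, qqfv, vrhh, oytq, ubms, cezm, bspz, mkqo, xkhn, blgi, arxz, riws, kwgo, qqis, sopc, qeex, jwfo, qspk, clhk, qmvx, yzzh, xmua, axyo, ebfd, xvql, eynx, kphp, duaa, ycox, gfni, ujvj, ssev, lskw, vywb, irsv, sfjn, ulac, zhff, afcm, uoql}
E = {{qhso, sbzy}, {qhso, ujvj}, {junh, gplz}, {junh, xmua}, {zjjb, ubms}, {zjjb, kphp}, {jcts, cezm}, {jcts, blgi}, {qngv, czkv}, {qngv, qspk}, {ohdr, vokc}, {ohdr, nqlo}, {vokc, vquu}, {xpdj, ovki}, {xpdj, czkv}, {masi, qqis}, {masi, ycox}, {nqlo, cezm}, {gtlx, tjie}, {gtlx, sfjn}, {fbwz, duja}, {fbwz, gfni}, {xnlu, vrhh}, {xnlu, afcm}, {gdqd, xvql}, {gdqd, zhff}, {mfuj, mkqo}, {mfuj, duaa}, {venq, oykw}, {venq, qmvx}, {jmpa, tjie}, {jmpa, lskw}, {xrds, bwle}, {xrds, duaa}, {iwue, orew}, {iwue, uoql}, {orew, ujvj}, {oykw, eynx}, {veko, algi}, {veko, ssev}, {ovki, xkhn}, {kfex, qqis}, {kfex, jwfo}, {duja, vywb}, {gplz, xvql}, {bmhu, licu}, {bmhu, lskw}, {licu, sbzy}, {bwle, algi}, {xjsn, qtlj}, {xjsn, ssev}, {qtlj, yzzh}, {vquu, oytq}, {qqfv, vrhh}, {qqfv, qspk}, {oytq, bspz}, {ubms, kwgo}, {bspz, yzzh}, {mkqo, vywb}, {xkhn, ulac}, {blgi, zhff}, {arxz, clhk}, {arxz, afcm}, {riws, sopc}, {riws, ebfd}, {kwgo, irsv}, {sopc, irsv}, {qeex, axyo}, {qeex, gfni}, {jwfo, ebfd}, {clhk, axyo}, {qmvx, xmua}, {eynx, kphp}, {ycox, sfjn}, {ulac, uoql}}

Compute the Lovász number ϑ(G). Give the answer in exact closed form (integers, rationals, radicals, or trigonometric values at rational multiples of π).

75*cos(pi/75)/(cos(pi/75) + 1)

Vertex oykw has 2 neighbors: venq, eynx.
N(qhso) = {sbzy, ujvj}, |N(qhso)| = 2.
deg(eynx) = 2; N(eynx) = {oykw, kphp}.
N(gfni) = {fbwz, qeex}, |N(gfni)| = 2.
deg(v) = 2 for all v (|V|=75); connected 2-regular on 75 ⇒ C_{75}.
Distinct eigenvalues (to 4 d.p.): [2.0, 1.993, 1.972, 1.9372, 1.8888, 1.8271, 1.7526, 1.6658, 1.5674, 1.4579, 1.3383, 1.2092, 1.0717, 0.9266, 0.775, 0.618, 0.4567, 0.2922, 0.1256, -0.0419, -0.2091, -0.3748, -0.5378, -0.6971, -0.8516, -1.0, -1.1414, -1.2748, -1.3993, -1.514, -1.618, -1.7107, -1.7914, -1.8596, -1.9146, -1.9563, -1.9842, -1.9982].
−75·(-2*cos(pi/75)) / ((2)−(-2*cos(pi/75))) = 75*cos(pi/75)/(cos(pi/75) + 1) = ϑ(G).
≈ 37.4835 (to 4 d.p.).
Sandwich: α(G)=37 ≤ ϑ(G)=75*cos(pi/75)/(cos(pi/75) + 1) ≤ χ(Ḡ)=38 (both strict).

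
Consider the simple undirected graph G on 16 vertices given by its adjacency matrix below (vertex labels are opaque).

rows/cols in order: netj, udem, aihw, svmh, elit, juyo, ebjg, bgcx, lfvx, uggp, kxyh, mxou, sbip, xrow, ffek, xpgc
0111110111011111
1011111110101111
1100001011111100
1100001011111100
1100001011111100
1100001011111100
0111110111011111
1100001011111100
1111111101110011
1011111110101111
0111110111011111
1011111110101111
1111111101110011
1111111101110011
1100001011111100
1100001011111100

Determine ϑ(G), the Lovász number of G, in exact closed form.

N(xpgc) = {netj, udem, ebjg, lfvx, uggp, kxyh, mxou, sbip, xrow}, |N(xpgc)| = 9.
N(lfvx) = {netj, udem, aihw, svmh, elit, juyo, ebjg, bgcx, uggp, kxyh, mxou, ffek, xpgc}, |N(lfvx)| = 13.
Vertex xrow has 13 neighbors: netj, udem, aihw, svmh, elit, juyo, ebjg, bgcx, uggp, kxyh, mxou, ffek, xpgc.
Vertex netj has 13 neighbors: udem, aihw, svmh, elit, juyo, bgcx, lfvx, uggp, mxou, sbip, xrow, ffek, xpgc.
G = K_{7,3,3,3}: α = 7 = χ(Ḡ), so ϑ = 7.
= 7.0000000… (decimal).
Lovász sandwich 7 ≤ 7 ≤ 7: collapsed.

7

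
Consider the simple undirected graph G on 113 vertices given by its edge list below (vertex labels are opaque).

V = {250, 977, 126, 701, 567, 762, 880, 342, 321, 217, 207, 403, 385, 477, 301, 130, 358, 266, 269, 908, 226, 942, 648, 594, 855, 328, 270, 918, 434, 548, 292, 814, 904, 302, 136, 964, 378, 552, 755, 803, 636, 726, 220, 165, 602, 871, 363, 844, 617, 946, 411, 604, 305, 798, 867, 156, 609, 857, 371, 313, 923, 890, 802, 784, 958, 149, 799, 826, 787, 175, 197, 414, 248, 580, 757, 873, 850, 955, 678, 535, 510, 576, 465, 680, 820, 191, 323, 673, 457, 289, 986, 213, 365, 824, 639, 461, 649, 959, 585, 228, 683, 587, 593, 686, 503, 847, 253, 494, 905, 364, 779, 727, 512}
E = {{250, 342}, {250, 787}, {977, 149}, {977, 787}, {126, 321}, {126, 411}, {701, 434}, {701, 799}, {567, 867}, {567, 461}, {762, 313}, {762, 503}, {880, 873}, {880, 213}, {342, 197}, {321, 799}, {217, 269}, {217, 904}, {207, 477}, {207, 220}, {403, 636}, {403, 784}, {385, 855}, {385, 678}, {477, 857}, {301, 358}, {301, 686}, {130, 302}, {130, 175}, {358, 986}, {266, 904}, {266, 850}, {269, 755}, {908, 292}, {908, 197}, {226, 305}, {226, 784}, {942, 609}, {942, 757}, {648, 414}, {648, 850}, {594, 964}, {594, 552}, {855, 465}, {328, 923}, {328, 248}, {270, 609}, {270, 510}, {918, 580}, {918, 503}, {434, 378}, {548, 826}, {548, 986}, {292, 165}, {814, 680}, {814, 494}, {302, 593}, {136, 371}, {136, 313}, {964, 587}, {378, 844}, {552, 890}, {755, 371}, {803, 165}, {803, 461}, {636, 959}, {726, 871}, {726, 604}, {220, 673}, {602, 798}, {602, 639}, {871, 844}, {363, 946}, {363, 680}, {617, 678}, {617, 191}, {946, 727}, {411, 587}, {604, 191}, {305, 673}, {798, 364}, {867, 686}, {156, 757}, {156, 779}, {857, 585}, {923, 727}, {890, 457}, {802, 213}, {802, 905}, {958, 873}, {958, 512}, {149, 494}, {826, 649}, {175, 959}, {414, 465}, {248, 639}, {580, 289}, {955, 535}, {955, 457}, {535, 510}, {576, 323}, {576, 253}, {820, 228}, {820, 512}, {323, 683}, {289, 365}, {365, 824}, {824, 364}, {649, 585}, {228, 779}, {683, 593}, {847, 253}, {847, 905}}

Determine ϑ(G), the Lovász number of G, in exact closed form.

Vertex 576 has 2 neighbors: 323, 253.
N(301) = {358, 686}, |N(301)| = 2.
deg(364) = 2; N(364) = {798, 824}.
deg(784) = 2; N(784) = {403, 226}.
Every vertex has degree 2 (N=113); a single 113-cycle (edge-transitive).
A has 57 distinct eigenvalues ≈ [2.0, 1.997, 1.988, 1.972, 1.951, 1.923, 1.89, 1.85, 1.805, 1.755, 1.699, 1.637, 1.571, 1.5, 1.424, 1.344, 1.259, 1.171, 1.079, 0.984, 0.886, 0.785, 0.681, 0.576, 0.468, 0.359, 0.25, 0.139, 0.028, -0.083, -0.194, -0.305, -0.414, -0.522, -0.629, -0.733, -0.835, -0.935, -1.032, -1.126, -1.216, -1.302, -1.384, -1.462, -1.536, -1.605, -1.669, -1.727, -1.781, -1.829, -1.871, -1.907, -1.938, -1.962, -1.981, -1.993, -1.999].
ϑ = −N·λ_min/(λ_max−λ_min) = −113·(-2*cos(pi/113))/(2−(-2*cos(pi/113))) = 113*cos(pi/113)/(cos(pi/113) + 1).
≈ 56.48908089 (to 8 d.p.).
56 ≤ 113*cos(pi/113)/(cos(pi/113) + 1) ≤ 57: both strict.

113*cos(pi/113)/(cos(pi/113) + 1)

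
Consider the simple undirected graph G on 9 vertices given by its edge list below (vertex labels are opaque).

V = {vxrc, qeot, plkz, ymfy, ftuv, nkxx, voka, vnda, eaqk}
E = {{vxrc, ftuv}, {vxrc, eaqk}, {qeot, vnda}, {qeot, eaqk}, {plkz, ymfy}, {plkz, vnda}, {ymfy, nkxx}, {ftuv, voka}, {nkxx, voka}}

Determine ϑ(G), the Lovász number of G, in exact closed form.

Vertex nkxx has 2 neighbors: ymfy, voka.
deg(voka) = 2; N(voka) = {ftuv, nkxx}.
Vertex vnda has 2 neighbors: qeot, plkz.
deg(eaqk) = 2; N(eaqk) = {vxrc, qeot}.
G on 9 vertices is 2-regular; this is C_{9}, the 9-cycle.
A has 5 distinct eigenvalues ≈ [2.0, 1.5321, 0.3473, -1.0, -1.8794].
Lovász: ϑ = −9(-2*cos(pi/9))/(2+-(-1)*2*cos(pi/9)) = 9*cos(pi/9)/(cos(pi/9) + 1).
≈ 4.360090 (to 6 d.p.).
Sandwich: α(G)=4 ≤ ϑ(G)=9*cos(pi/9)/(cos(pi/9) + 1) ≤ χ(Ḡ)=5 (both strict).

9*cos(pi/9)/(cos(pi/9) + 1)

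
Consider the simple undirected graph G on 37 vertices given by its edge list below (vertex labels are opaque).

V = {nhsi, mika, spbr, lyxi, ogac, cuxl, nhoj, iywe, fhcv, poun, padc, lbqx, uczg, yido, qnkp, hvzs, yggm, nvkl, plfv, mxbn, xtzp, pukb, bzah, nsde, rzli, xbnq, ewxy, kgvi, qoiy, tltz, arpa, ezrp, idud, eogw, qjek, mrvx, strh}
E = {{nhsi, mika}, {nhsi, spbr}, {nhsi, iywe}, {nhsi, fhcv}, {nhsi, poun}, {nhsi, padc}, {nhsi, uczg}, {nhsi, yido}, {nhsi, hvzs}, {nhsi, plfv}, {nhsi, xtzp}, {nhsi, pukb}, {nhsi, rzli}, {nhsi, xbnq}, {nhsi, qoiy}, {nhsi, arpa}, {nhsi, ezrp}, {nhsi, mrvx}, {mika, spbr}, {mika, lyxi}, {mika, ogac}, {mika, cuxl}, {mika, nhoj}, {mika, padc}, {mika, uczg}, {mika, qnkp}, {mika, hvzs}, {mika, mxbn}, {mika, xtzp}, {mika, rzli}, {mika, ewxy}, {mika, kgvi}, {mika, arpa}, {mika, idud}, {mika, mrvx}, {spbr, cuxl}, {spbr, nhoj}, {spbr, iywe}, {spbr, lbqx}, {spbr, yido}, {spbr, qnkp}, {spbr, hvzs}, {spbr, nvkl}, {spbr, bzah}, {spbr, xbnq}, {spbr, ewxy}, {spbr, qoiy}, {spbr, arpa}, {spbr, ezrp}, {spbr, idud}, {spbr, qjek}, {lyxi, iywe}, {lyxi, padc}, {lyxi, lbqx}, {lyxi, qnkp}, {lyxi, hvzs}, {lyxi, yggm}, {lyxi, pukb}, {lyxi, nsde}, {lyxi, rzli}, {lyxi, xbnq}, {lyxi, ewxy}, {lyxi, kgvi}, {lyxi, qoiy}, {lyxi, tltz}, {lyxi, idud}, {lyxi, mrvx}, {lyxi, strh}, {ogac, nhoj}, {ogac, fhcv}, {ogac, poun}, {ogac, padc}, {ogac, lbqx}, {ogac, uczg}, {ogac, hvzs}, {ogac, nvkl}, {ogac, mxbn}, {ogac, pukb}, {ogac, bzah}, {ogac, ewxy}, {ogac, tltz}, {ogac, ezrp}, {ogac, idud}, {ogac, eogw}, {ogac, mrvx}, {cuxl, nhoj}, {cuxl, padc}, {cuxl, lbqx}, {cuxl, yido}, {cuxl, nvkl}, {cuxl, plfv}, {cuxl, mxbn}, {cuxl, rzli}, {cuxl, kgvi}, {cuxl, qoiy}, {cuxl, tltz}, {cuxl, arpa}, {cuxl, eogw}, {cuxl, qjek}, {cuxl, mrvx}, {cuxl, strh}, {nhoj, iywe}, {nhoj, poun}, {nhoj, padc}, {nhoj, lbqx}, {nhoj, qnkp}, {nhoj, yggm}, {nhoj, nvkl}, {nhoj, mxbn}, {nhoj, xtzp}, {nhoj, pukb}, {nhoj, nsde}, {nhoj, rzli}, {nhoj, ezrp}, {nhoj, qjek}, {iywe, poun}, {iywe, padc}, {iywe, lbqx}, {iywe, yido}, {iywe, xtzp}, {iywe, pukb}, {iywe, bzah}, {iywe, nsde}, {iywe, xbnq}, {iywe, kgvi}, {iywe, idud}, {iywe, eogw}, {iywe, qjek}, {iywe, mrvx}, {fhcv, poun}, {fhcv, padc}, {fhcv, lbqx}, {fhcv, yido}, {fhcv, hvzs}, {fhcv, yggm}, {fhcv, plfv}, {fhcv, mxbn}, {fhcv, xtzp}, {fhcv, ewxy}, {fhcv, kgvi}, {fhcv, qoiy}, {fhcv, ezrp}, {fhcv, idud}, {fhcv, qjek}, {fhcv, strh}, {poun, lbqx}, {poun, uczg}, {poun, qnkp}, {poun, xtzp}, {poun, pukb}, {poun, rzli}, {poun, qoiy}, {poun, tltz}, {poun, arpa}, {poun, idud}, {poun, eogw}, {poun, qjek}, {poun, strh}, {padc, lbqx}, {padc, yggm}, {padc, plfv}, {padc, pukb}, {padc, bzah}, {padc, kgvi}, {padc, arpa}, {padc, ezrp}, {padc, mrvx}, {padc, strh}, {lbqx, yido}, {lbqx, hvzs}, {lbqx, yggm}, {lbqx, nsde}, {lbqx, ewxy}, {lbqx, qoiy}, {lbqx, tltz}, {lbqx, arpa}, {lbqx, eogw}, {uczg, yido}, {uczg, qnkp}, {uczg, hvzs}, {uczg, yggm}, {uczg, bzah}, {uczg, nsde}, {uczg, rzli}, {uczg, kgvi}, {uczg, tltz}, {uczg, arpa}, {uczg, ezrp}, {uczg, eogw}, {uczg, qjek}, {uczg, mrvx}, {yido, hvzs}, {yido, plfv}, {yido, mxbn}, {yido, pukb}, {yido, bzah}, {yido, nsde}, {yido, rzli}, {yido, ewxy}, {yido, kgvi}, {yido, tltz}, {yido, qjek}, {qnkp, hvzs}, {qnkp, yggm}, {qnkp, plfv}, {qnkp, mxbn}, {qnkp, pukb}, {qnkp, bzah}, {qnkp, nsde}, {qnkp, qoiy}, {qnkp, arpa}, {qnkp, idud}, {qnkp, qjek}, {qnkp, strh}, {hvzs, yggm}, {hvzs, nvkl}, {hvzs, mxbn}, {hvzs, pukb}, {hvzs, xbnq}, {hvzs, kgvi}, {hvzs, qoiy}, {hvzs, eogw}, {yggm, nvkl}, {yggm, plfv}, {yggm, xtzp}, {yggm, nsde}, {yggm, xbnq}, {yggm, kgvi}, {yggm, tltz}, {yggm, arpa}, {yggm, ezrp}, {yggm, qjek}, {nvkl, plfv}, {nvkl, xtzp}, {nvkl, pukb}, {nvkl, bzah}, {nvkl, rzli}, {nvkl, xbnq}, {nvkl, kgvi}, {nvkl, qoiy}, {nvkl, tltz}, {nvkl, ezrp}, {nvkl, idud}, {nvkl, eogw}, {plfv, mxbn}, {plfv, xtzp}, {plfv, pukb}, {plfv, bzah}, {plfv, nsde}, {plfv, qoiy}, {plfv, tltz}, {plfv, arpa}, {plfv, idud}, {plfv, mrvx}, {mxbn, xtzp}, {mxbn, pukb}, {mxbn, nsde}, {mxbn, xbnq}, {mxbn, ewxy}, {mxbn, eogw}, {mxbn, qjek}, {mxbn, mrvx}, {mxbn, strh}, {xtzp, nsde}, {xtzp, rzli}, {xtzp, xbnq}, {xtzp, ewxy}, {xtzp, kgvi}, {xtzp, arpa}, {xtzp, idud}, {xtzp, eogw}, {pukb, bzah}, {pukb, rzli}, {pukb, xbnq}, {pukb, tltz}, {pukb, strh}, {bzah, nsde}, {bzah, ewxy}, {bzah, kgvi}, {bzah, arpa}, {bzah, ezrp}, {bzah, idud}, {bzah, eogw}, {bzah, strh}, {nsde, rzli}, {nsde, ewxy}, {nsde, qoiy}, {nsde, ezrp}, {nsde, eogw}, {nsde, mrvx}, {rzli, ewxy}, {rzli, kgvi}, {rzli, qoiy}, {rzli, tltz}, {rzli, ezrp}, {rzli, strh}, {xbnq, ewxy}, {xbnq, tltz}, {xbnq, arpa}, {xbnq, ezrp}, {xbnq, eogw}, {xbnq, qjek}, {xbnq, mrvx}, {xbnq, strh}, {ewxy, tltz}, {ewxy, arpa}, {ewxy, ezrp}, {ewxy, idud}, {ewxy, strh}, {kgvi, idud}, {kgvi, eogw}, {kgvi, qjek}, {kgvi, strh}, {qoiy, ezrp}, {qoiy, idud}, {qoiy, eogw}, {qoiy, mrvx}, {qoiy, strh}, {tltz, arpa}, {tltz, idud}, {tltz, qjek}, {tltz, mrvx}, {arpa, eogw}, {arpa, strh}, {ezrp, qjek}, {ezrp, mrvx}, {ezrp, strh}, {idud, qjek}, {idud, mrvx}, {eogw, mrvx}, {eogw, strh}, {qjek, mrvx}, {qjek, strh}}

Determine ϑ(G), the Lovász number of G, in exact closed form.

sqrt(37)

deg(rzli) = 18; N(rzli) = {nhsi, mika, lyxi, cuxl, nhoj, poun, uczg, yido, nvkl, xtzp, pukb, nsde, ewxy, kgvi, qoiy, tltz, ezrp, strh}.
deg(fhcv) = 18; N(fhcv) = {nhsi, ogac, poun, padc, lbqx, yido, hvzs, yggm, plfv, mxbn, xtzp, ewxy, kgvi, qoiy, ezrp, idud, qjek, strh}.
deg(xtzp) = 18; N(xtzp) = {nhsi, mika, nhoj, iywe, fhcv, poun, yggm, nvkl, plfv, mxbn, nsde, rzli, xbnq, ewxy, kgvi, arpa, idud, eogw}.
Vertex qjek has 18 neighbors: spbr, cuxl, nhoj, iywe, fhcv, poun, uczg, yido, qnkp, yggm, mxbn, xbnq, kgvi, tltz, ezrp, idud, mrvx, strh.
37-vertex 18-regular graph: Paley(37): SR with (k,λ,μ)=(18,8,9).
A has 3 distinct eigenvalues ≈ [18.0, 2.54138, -3.54138].
With N=37: ϑ(G) = 37·(-(-sqrt(37)/2 - 1/2))/(18−(-sqrt(37)/2 - 1/2)) = sqrt(37).
= 6.0827625… (decimal).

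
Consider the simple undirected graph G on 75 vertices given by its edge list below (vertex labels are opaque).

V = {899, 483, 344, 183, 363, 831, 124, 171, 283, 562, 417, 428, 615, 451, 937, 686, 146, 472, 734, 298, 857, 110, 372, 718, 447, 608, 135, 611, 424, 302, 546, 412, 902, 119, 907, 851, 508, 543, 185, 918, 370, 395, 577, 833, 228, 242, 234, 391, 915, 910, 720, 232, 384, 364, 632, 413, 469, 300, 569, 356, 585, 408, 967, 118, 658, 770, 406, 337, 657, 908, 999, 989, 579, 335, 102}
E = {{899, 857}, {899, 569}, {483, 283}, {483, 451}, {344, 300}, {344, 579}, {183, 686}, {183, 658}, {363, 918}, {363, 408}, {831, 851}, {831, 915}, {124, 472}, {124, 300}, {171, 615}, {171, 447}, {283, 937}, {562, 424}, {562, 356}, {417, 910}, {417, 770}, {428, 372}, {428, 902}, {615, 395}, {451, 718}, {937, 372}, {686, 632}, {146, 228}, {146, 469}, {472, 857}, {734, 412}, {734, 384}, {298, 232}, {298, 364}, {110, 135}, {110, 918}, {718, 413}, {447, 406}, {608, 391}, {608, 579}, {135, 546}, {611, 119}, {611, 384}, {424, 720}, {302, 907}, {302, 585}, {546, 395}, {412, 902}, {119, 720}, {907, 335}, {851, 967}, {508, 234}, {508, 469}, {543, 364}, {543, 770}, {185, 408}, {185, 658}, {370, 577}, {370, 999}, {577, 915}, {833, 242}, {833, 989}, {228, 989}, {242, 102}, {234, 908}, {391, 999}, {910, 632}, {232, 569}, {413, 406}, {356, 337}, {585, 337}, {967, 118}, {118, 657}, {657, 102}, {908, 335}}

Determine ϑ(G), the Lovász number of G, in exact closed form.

75*cos(pi/75)/(cos(pi/75) + 1)

Vertex 424 has 2 neighbors: 562, 720.
deg(171) = 2; N(171) = {615, 447}.
Vertex 356 has 2 neighbors: 562, 337.
Vertex 102 has 2 neighbors: 242, 657.
Regular of degree 2 on 75 vertices: this is C_{75}, the 75-cycle.
Distinct eigenvalues (to 6 d.p.): [2.0, 1.992986, 1.971992, 1.937166, 1.888753, 1.827091, 1.752613, 1.665842, 1.567387, 1.457937, 1.338261, 1.209198, 1.071654, 0.926592, 0.775031, 0.618034, 0.456702, 0.292166, 0.125581, -0.041885, -0.209057, -0.374763, -0.53784, -0.697144, -0.851559, -1.0, -1.141427, -1.274848, -1.399327, -1.51399, -1.618034, -1.710729, -1.791424, -1.859553, -1.914639, -1.956295, -1.984229, -1.998246].
−75·(-2*cos(pi/75)) / ((2)−(-2*cos(pi/75))) = 75*cos(pi/75)/(cos(pi/75) + 1) = ϑ(G).
= 37.483546… (decimal).
Check 37 ≤ 75*cos(pi/75)/(cos(pi/75) + 1) ≤ 38: both strict.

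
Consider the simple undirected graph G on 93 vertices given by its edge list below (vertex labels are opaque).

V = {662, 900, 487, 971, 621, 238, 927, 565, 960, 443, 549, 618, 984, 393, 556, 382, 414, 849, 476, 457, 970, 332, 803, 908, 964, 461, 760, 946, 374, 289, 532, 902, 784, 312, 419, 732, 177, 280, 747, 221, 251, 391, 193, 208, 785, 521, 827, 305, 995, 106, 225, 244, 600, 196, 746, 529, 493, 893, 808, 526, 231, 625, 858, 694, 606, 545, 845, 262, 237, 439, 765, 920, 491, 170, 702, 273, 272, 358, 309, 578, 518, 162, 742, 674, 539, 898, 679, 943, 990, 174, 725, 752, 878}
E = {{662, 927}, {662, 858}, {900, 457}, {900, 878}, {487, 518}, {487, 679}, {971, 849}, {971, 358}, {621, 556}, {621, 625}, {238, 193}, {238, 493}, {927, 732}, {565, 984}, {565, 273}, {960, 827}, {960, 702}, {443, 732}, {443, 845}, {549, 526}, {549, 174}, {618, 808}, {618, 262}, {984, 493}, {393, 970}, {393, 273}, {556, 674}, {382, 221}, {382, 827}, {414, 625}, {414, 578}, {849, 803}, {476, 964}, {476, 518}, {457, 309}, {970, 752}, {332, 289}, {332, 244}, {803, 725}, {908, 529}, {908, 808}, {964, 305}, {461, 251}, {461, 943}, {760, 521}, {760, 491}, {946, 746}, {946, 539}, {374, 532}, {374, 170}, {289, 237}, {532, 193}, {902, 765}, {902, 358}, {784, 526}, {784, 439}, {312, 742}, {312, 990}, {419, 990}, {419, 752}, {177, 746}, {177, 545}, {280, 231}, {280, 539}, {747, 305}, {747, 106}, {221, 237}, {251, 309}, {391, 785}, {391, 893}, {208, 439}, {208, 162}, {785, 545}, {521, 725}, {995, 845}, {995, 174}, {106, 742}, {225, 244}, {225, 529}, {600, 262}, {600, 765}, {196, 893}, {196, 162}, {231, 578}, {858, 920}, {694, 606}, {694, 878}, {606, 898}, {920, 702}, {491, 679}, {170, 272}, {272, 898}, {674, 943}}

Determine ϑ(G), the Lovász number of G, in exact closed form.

93*cos(pi/93)/(cos(pi/93) + 1)

N(545) = {177, 785}, |N(545)| = 2.
Vertex 521 has 2 neighbors: 760, 725.
Vertex 765 has 2 neighbors: 902, 600.
deg(746) = 2; N(746) = {946, 177}.
Regular of degree 2 on 93 vertices: the odd cycle C_{93}.
A has 47 distinct eigenvalues ≈ [2.0, 1.9954, 1.9818, 1.9591, 1.9274, 1.887, 1.8379, 1.7805, 1.7149, 1.6415, 1.5606, 1.4727, 1.3779, 1.2769, 1.1701, 1.0579, 0.9409, 0.8196, 0.6946, 0.5664, 0.4356, 0.3029, 0.1687, 0.0338, -0.1013, -0.2359, -0.3695, -0.5013, -0.6309, -0.7576, -0.8808, -1.0, -1.1146, -1.2242, -1.3282, -1.4261, -1.5175, -1.602, -1.6792, -1.7487, -1.8102, -1.8635, -1.9083, -1.9443, -1.9715, -1.9897, -1.9989].
Lovász (edge-transitive): ϑ = −93·(-2*cos(pi/93))/((2)−(-2*cos(pi/93))) = 93*cos(pi/93)/(cos(pi/93) + 1).
Numerically 46.486731879.
46 ≤ 93*cos(pi/93)/(cos(pi/93) + 1) ≤ 47: both strict.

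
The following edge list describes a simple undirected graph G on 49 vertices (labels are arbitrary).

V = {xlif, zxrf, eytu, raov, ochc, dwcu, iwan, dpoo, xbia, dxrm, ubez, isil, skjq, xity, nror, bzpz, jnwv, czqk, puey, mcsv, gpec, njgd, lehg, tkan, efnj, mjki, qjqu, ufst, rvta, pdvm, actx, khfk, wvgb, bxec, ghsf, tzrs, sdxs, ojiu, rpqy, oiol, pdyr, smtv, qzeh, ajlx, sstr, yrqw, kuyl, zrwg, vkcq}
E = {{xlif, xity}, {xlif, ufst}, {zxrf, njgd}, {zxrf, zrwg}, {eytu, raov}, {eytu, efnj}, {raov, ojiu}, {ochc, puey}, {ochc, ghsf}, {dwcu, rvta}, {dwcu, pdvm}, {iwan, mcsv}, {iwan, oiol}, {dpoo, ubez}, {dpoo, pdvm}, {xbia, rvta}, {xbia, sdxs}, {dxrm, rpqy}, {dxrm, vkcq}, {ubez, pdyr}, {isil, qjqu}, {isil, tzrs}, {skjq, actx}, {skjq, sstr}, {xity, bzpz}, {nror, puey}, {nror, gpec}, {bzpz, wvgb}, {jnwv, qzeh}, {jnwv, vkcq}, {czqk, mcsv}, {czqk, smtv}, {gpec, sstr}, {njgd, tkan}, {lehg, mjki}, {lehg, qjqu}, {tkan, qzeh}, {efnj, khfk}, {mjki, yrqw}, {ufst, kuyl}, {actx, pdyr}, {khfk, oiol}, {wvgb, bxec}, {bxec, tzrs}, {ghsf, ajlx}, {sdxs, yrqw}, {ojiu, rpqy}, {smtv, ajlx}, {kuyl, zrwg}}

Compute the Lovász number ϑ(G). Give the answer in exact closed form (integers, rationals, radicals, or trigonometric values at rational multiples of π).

N(vkcq) = {dxrm, jnwv}, |N(vkcq)| = 2.
Vertex sstr has 2 neighbors: skjq, gpec.
N(skjq) = {actx, sstr}, |N(skjq)| = 2.
N(njgd) = {zxrf, tkan}, |N(njgd)| = 2.
G on 49 vertices is 2-regular; a single 49-cycle (edge-transitive).
spec(A) ≈ [2.0, 1.9836, 1.9346, 1.8538, 1.7426, 1.6028, 1.4367, 1.247, 1.0368, 0.8096, 0.5691, 0.3192, 0.0641, -0.192, -0.445, -0.6907, -0.9251, -1.1442, -1.3446, -1.5229, -1.6762, -1.8019, -1.8981, -1.9631, -1.9959] (distinct, 4 d.p.).
−49·(-2*cos(pi/49)) / ((2)−(-2*cos(pi/49))) = 49*cos(pi/49)/(cos(pi/49) + 1) = ϑ(G).
Numerically 24.4748.
Check 24 ≤ 49*cos(pi/49)/(cos(pi/49) + 1) ≤ 25: both strict.

49*cos(pi/49)/(cos(pi/49) + 1)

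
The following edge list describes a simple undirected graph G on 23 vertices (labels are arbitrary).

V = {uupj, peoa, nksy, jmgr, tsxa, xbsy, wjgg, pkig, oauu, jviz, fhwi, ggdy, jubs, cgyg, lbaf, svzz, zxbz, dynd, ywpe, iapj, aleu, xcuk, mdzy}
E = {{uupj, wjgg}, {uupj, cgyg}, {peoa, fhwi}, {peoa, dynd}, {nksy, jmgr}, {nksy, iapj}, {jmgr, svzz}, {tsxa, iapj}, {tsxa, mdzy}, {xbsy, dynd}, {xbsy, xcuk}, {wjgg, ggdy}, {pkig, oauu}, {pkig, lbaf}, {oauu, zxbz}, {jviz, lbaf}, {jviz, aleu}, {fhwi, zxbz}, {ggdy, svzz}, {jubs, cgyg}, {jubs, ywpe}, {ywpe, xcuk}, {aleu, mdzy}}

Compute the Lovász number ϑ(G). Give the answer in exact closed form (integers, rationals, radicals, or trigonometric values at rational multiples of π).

deg(xcuk) = 2; N(xcuk) = {xbsy, ywpe}.
N(mdzy) = {tsxa, aleu}, |N(mdzy)| = 2.
N(nksy) = {jmgr, iapj}, |N(nksy)| = 2.
deg(lbaf) = 2; N(lbaf) = {pkig, jviz}.
23-vertex 2-regular graph: this is C_{23}, the 23-cycle.
The 12 distinct eigenvalues: [2.0, 1.926, 1.709, 1.365, 0.92, 0.407, -0.136, -0.67, -1.153, -1.551, -1.834, -1.981].
Lovász (edge-transitive): ϑ = −23·(-2*cos(pi/23))/((2)−(-2*cos(pi/23))) = 23*cos(pi/23)/(cos(pi/23) + 1).
= 11.44619361… (decimal).
11 ≤ 23*cos(pi/23)/(cos(pi/23) + 1) ≤ 12: both strict.

23*cos(pi/23)/(cos(pi/23) + 1)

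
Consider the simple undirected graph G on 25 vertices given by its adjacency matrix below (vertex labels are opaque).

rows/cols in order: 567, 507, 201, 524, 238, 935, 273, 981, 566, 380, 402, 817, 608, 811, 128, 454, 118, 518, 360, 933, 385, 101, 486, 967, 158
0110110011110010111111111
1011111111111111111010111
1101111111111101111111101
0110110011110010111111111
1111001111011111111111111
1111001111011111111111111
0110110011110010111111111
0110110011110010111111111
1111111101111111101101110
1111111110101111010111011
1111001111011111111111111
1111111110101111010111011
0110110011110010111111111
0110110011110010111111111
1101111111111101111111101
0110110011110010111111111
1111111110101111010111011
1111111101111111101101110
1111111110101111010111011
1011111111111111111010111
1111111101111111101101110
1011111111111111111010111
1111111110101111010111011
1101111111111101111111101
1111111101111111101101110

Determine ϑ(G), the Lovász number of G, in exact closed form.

7

N(385) = {567, 507, 201, 524, 238, 935, 273, 981, 380, 402, 817, 608, 811, 128, 454, 118, 360, 933, 101, 486, 967}, |N(385)| = 21.
N(507) = {567, 201, 524, 238, 935, 273, 981, 566, 380, 402, 817, 608, 811, 128, 454, 118, 518, 360, 385, 486, 967, 158}, |N(507)| = 22.
N(811) = {507, 201, 238, 935, 566, 380, 402, 817, 128, 118, 518, 360, 933, 385, 101, 486, 967, 158}, |N(811)| = 18.
N(101) = {567, 201, 524, 238, 935, 273, 981, 566, 380, 402, 817, 608, 811, 128, 454, 118, 518, 360, 385, 486, 967, 158}, |N(101)| = 22.
K_{7,5,4,3,3,3} (perfect); ϑ(G) = α(G) = max{7,5,4,3,3,3} = 7.
= 7.00000… (decimal).
Lovász sandwich 7 ≤ 7 ≤ 7: collapsed.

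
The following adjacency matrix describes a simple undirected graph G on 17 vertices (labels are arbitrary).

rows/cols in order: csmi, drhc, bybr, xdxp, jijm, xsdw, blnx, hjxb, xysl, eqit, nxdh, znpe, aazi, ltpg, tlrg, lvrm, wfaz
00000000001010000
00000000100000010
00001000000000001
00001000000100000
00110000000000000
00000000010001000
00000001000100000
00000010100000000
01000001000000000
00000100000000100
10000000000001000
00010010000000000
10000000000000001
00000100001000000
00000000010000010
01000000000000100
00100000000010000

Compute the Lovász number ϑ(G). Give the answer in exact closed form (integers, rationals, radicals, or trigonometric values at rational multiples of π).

17*cos(pi/17)/(cos(pi/17) + 1)

N(xsdw) = {eqit, ltpg}, |N(xsdw)| = 2.
N(bybr) = {jijm, wfaz}, |N(bybr)| = 2.
deg(blnx) = 2; N(blnx) = {hjxb, znpe}.
deg(xysl) = 2; N(xysl) = {drhc, hjxb}.
Regular of degree 2 on 17 vertices: a single 17-cycle (edge-transitive).
The 9 distinct eigenvalues: [2.0, 1.86494, 1.47802, 0.89148, 0.18454, -0.54733, -1.20527, -1.70043, -1.96595].
λ_max=2, λ_min=-2*cos(pi/17); ϑ = −17·λ_min/(λ_max−λ_min) = 17*cos(pi/17)/(cos(pi/17) + 1).
Numerically 8.42701431.
8 ≤ 17*cos(pi/17)/(cos(pi/17) + 1) ≤ 9: both strict.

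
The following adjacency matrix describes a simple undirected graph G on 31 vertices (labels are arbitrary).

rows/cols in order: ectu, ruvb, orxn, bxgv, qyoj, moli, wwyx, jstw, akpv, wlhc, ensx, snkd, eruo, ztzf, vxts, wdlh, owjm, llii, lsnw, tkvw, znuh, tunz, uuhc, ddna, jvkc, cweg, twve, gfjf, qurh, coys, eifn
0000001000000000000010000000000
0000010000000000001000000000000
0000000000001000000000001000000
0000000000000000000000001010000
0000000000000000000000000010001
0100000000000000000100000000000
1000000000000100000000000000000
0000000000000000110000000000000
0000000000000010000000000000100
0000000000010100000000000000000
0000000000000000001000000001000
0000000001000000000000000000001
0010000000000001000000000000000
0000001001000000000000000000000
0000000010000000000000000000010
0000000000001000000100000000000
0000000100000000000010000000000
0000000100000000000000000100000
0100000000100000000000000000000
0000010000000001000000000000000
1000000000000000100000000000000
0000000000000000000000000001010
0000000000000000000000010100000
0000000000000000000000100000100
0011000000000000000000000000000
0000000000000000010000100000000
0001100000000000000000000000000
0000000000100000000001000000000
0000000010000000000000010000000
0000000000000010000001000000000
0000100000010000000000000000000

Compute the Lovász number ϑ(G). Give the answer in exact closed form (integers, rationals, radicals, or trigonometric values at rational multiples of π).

N(cweg) = {llii, uuhc}, |N(cweg)| = 2.
Vertex coys has 2 neighbors: vxts, tunz.
deg(eifn) = 2; N(eifn) = {qyoj, snkd}.
N(ruvb) = {moli, lsnw}, |N(ruvb)| = 2.
G on 31 vertices is 2-regular; this is C_{31}, the 31-cycle.
Distinct eigenvalues (to 5 d.p.): [2.0, 1.95906, 1.83792, 1.64153, 1.37793, 1.05793, 0.69461, 0.30286, -0.1013, -0.50131, -0.88079, -1.22421, -1.51752, -1.74869, -1.90828, -1.98974].
Lovász: ϑ = −31(-2*cos(pi/31))/(2+-(-1)*2*cos(pi/31)) = 31*cos(pi/31)/(cos(pi/31) + 1).
ϑ(G) ≈ 15.460135.
Check 15 ≤ 31*cos(pi/31)/(cos(pi/31) + 1) ≤ 16: both strict.

31*cos(pi/31)/(cos(pi/31) + 1)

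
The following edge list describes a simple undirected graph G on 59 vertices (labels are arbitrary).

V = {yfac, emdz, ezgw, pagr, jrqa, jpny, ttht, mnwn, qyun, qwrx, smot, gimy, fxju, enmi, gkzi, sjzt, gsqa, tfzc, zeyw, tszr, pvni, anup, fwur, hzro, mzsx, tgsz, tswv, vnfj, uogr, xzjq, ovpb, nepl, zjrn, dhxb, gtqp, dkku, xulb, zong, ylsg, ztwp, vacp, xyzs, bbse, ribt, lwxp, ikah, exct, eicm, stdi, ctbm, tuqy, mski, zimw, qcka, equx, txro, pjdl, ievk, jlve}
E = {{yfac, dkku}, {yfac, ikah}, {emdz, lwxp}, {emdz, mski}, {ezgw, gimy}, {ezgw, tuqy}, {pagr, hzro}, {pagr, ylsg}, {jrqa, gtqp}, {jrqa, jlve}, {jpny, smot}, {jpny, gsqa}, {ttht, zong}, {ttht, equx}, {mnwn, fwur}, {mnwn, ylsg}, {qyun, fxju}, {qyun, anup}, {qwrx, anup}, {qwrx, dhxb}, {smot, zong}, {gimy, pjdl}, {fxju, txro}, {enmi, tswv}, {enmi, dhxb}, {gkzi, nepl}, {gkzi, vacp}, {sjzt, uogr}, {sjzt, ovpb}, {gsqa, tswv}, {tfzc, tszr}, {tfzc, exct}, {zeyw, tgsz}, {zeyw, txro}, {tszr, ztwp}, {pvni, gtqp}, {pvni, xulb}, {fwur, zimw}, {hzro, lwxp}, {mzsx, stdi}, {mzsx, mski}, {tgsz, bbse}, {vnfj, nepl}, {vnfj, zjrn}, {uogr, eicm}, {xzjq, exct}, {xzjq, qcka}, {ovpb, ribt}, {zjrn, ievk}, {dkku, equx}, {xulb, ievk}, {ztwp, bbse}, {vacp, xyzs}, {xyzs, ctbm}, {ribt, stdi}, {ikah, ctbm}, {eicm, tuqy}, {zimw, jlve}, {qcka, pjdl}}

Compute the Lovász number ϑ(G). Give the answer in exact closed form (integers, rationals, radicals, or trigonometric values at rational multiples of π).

Vertex mski has 2 neighbors: emdz, mzsx.
deg(sjzt) = 2; N(sjzt) = {uogr, ovpb}.
N(lwxp) = {emdz, hzro}, |N(lwxp)| = 2.
Vertex ttht has 2 neighbors: zong, equx.
Every vertex has degree 2 (N=59); a single 59-cycle (edge-transitive).
The 30 distinct eigenvalues: [2.0, 1.9887, 1.9548, 1.8988, 1.8213, 1.7231, 1.6054, 1.4695, 1.317, 1.1496, 0.9691, 0.7776, 0.5774, 0.3706, 0.1596, -0.0532, -0.2655, -0.4747, -0.6785, -0.8746, -1.0608, -1.235, -1.3953, -1.5397, -1.6666, -1.7747, -1.8627, -1.9295, -1.9745, -1.9972].
−59·(-2*cos(pi/59)) / ((2)−(-2*cos(pi/59))) = 59*cos(pi/59)/(cos(pi/59) + 1) = ϑ(G).
= 29.47908… (decimal).
Check 29 ≤ 59*cos(pi/59)/(cos(pi/59) + 1) ≤ 30: both strict.

59*cos(pi/59)/(cos(pi/59) + 1)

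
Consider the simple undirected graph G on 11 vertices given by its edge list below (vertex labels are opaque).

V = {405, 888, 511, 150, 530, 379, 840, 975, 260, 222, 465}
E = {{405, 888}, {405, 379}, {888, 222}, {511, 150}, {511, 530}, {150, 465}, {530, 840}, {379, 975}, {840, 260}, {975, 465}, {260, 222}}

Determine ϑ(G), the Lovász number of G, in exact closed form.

11*cos(pi/11)/(cos(pi/11) + 1)

deg(888) = 2; N(888) = {405, 222}.
deg(150) = 2; N(150) = {511, 465}.
Vertex 222 has 2 neighbors: 888, 260.
Vertex 975 has 2 neighbors: 379, 465.
11-vertex 2-regular graph: a single 11-cycle (edge-transitive).
Distinct eigenvalues (to 4 d.p.): [2.0, 1.6825, 0.8308, -0.2846, -1.3097, -1.919].
λ_max=2, λ_min=-2*cos(pi/11); ϑ = −11·λ_min/(λ_max−λ_min) = 11*cos(pi/11)/(cos(pi/11) + 1).
Numerically 5.386302912.
Sandwich: α(G)=5 ≤ ϑ(G)=11*cos(pi/11)/(cos(pi/11) + 1) ≤ χ(Ḡ)=6 (both strict).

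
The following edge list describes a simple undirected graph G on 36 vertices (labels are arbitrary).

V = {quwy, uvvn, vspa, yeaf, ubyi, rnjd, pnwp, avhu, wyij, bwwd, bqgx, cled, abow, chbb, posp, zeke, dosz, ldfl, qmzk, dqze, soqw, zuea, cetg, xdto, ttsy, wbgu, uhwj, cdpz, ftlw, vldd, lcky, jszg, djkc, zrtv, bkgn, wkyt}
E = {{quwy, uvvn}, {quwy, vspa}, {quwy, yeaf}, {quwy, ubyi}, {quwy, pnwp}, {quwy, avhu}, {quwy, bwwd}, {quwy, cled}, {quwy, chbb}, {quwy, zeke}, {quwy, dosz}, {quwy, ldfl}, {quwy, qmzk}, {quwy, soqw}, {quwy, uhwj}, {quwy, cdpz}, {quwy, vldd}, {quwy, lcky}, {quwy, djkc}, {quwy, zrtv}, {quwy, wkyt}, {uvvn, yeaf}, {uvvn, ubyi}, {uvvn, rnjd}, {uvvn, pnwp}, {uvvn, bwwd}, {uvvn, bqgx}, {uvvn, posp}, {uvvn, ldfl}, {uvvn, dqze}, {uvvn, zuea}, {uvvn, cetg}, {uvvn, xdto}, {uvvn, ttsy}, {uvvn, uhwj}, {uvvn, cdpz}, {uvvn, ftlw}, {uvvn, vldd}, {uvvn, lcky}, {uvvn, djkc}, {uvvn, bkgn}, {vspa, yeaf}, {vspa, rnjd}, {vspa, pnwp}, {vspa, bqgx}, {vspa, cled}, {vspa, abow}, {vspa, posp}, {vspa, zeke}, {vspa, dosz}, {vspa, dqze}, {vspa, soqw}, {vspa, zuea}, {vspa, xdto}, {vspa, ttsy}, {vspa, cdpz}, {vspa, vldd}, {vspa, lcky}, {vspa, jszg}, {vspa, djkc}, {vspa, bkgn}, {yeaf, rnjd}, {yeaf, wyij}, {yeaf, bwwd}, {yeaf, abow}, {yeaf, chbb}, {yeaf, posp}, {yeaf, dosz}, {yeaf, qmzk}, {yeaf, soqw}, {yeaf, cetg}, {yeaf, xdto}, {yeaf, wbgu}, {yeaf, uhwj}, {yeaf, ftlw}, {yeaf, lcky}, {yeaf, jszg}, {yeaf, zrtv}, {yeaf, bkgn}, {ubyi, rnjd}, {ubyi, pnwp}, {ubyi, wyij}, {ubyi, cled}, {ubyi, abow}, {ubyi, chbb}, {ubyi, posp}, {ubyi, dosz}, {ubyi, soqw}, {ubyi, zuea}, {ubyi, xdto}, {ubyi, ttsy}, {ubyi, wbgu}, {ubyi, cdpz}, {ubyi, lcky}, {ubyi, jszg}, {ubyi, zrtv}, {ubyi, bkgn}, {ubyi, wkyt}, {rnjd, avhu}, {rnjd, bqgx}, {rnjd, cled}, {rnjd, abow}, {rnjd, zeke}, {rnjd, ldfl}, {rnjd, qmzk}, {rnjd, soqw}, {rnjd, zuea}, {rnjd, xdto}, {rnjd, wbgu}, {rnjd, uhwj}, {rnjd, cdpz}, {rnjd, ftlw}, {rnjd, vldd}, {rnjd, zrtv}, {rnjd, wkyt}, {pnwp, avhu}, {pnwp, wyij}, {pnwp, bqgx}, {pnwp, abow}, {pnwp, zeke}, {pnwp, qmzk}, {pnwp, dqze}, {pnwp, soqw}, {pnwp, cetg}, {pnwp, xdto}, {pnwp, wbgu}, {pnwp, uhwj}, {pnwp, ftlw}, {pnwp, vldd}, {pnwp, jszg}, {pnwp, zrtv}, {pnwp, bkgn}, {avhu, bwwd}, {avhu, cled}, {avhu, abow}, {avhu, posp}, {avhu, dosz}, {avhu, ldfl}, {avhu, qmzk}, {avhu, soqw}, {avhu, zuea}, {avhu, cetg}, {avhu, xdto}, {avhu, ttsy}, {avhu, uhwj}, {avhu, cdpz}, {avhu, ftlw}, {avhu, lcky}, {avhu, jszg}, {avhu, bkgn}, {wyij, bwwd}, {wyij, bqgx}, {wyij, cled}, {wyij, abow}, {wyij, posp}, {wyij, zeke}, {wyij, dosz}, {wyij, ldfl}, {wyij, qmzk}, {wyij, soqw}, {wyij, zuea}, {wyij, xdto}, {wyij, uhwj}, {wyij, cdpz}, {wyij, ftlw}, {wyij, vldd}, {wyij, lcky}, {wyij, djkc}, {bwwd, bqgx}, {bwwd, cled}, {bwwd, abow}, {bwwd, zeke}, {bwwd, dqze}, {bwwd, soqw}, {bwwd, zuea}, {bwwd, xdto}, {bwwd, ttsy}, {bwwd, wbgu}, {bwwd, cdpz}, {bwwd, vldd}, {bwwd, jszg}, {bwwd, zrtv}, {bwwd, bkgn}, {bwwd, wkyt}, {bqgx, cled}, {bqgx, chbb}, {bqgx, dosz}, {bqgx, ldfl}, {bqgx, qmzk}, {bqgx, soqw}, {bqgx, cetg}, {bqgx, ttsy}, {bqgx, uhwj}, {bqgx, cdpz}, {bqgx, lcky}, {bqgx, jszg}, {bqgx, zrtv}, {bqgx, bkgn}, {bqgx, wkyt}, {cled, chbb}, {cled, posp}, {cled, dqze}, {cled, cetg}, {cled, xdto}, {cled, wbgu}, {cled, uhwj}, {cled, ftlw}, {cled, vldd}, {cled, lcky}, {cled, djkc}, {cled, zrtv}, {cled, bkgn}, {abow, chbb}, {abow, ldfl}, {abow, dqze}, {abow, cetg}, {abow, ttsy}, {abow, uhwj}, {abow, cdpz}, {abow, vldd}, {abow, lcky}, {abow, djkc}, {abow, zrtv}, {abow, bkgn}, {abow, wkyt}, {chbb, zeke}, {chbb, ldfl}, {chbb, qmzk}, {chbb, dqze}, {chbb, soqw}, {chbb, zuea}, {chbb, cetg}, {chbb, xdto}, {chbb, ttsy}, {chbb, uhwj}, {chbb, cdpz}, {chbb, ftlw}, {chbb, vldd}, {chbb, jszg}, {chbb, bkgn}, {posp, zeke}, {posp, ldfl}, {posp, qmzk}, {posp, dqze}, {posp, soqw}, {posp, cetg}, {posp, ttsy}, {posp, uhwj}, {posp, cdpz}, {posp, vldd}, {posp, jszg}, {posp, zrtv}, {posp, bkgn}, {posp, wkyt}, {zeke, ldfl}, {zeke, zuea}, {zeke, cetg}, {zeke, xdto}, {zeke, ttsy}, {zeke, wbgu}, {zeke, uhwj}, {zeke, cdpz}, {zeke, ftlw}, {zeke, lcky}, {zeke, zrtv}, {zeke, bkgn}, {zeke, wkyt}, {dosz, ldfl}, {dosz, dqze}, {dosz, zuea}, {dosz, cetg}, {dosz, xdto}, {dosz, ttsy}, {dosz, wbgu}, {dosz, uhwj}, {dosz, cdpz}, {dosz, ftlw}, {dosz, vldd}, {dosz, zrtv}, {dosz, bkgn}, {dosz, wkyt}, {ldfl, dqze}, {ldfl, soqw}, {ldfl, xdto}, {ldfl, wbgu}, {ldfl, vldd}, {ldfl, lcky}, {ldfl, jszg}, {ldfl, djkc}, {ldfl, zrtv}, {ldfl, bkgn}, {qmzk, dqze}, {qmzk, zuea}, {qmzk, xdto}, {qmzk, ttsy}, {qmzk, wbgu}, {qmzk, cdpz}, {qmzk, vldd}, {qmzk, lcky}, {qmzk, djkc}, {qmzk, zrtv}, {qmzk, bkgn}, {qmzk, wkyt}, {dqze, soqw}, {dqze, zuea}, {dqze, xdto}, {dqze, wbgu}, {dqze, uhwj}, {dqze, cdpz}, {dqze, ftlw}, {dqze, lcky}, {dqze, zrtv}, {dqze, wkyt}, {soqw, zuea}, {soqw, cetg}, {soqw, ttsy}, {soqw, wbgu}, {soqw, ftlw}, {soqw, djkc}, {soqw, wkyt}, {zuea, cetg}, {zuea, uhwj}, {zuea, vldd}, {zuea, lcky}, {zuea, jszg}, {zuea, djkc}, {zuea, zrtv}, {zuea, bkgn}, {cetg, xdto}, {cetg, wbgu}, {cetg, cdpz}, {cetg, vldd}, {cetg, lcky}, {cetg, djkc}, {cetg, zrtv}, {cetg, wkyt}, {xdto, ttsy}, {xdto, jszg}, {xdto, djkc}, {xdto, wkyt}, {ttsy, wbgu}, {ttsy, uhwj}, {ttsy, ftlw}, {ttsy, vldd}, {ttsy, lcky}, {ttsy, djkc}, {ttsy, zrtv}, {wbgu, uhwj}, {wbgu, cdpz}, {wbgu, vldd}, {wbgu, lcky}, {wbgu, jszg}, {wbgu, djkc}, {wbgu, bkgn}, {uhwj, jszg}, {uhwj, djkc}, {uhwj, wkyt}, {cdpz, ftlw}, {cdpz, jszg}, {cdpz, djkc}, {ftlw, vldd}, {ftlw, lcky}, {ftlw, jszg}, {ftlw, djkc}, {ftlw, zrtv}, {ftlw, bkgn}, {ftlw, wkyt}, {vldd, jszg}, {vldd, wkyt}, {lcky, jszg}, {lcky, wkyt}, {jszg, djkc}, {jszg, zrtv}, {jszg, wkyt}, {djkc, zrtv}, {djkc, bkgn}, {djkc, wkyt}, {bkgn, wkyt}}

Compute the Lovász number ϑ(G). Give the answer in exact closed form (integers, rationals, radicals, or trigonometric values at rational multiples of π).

8

Vertex posp has 21 neighbors: uvvn, vspa, yeaf, ubyi, avhu, wyij, cled, zeke, ldfl, qmzk, dqze, soqw, cetg, ttsy, uhwj, cdpz, vldd, jszg, zrtv, bkgn, wkyt.
deg(cdpz) = 21; N(cdpz) = {quwy, uvvn, vspa, ubyi, rnjd, avhu, wyij, bwwd, bqgx, abow, chbb, posp, zeke, dosz, qmzk, dqze, cetg, wbgu, ftlw, jszg, djkc}.
Vertex qmzk has 21 neighbors: quwy, yeaf, rnjd, pnwp, avhu, wyij, bqgx, chbb, posp, dqze, zuea, xdto, ttsy, wbgu, cdpz, vldd, lcky, djkc, zrtv, bkgn, wkyt.
Vertex chbb has 21 neighbors: quwy, yeaf, ubyi, bqgx, cled, abow, zeke, ldfl, qmzk, dqze, soqw, zuea, cetg, xdto, ttsy, uhwj, cdpz, ftlw, vldd, jszg, bkgn.
36-vertex 21-regular graph: this is K(9,2), the Kneser graph.
Distinct eigenvalues (to 3 d.p.): [21.0, 1.0, -6.0].
With N=36: ϑ(G) = 36·(-1*(-6))/(21−(-6)) = 8.
≈ 8.00000000 (to 8 d.p.).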